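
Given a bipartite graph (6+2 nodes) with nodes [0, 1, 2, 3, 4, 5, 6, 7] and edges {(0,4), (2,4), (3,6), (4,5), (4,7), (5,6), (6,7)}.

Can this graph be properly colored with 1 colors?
No, G is not 1-colorable

Edge (3,6) forces its endpoints to differ, so 1 color is not enough.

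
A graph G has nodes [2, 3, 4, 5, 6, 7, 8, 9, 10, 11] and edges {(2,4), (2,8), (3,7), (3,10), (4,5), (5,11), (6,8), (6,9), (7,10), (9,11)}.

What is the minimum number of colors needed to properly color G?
Clique number ω(G) = 3 (lower bound: χ ≥ ω).
The clique on [3, 7, 10] has size 3, forcing χ ≥ 3, and the coloring below uses 3 colors, so χ(G) = 3.
A valid 3-coloring: color 1: [4, 6, 7, 11]; color 2: [3, 5, 8, 9]; color 3: [2, 10].

χ(G) = 3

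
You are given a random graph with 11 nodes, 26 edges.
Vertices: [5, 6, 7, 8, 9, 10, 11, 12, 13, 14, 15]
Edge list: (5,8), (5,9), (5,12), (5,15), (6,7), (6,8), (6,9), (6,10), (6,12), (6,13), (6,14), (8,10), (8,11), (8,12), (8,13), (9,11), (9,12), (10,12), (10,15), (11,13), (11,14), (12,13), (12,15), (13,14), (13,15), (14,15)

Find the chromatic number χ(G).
Clique number ω(G) = 4 (lower bound: χ ≥ ω).
The clique on [6, 8, 10, 12] has size 4, forcing χ ≥ 4, and the coloring below uses 4 colors, so χ(G) = 4.
A valid 4-coloring: color 1: [6, 11, 15]; color 2: [7, 12, 14]; color 3: [5, 10, 13]; color 4: [8, 9].

χ(G) = 4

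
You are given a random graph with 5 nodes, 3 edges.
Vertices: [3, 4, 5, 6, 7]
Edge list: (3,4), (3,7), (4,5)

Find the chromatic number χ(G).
Clique number ω(G) = 2 (lower bound: χ ≥ ω).
The graph is bipartite (no odd cycle), so 2 colors suffice: χ(G) = 2.
A valid 2-coloring: color 1: [4, 6, 7]; color 2: [3, 5].

χ(G) = 2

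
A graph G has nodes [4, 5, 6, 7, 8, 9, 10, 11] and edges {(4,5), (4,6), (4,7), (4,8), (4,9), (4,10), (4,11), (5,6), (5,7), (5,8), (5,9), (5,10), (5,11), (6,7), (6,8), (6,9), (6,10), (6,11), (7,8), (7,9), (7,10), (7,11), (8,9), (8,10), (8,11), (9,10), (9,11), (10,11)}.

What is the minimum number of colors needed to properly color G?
χ(G) = 8

Clique number ω(G) = 8 (lower bound: χ ≥ ω).
The clique on [4, 5, 6, 7, 8, 9, 10, 11] has size 8, forcing χ ≥ 8, and the coloring below uses 8 colors, so χ(G) = 8.
A valid 8-coloring: color 1: [4]; color 2: [7]; color 3: [11]; color 4: [9]; color 5: [8]; color 6: [5]; color 7: [6]; color 8: [10].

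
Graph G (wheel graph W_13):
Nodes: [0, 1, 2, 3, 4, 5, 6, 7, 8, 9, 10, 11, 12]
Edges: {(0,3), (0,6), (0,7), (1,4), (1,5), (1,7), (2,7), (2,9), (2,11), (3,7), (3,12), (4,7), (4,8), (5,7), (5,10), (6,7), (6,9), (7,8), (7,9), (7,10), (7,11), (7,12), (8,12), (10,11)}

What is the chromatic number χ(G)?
χ(G) = 3

Clique number ω(G) = 3 (lower bound: χ ≥ ω).
The clique on [0, 3, 7] has size 3, forcing χ ≥ 3, and the coloring below uses 3 colors, so χ(G) = 3.
A valid 3-coloring: color 1: [7]; color 2: [1, 2, 3, 6, 8, 10]; color 3: [0, 4, 5, 9, 11, 12].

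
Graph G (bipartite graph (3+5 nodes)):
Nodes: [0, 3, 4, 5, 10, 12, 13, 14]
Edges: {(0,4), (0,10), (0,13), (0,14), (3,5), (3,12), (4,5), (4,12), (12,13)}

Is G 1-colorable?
No, G is not 1-colorable

Edge (0,10) forces its endpoints to differ, so 1 color is not enough.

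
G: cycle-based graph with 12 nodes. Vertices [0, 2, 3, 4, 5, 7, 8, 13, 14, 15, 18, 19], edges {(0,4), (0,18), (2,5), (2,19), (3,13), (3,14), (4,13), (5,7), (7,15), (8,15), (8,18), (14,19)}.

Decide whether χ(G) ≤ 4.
Yes, G is 4-colorable

A valid 4-coloring: color 1: [3, 4, 5, 15, 18, 19]; color 2: [0, 2, 7, 8, 13, 14].
(χ(G) = 2 ≤ 4.)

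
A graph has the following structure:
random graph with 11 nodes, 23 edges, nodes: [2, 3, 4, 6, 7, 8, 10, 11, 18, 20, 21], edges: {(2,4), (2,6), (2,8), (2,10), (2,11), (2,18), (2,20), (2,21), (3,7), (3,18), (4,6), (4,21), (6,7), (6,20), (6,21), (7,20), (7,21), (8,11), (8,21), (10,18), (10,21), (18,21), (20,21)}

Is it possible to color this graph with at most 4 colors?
Yes, G is 4-colorable

A valid 4-coloring: color 1: [3, 11, 21]; color 2: [2, 7]; color 3: [6, 8, 18]; color 4: [4, 10, 20].
(χ(G) = 4 ≤ 4.)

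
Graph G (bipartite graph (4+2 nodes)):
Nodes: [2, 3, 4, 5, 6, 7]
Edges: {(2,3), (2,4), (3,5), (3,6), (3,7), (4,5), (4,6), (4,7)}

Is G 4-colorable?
A valid 4-coloring: color 1: [3, 4]; color 2: [2, 5, 6, 7].
(χ(G) = 2 ≤ 4.)

Yes, G is 4-colorable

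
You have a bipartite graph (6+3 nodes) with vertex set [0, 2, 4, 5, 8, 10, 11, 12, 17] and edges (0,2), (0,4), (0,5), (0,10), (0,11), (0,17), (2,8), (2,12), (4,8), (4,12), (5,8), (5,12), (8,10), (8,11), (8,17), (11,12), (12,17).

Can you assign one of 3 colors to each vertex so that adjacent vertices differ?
Yes, G is 3-colorable

A valid 3-coloring: color 1: [0, 8, 12]; color 2: [2, 4, 5, 10, 11, 17].
(χ(G) = 2 ≤ 3.)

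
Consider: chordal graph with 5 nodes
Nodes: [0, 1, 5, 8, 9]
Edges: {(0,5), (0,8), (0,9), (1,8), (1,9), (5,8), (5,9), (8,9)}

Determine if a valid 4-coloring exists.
Yes, G is 4-colorable

A valid 4-coloring: color 1: [8]; color 2: [9]; color 3: [1, 5]; color 4: [0].
(χ(G) = 4 ≤ 4.)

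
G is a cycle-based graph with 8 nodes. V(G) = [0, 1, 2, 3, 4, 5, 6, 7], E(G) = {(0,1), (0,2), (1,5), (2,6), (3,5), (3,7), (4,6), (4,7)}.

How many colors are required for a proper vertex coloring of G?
Clique number ω(G) = 2 (lower bound: χ ≥ ω).
The graph is bipartite (no odd cycle), so 2 colors suffice: χ(G) = 2.
A valid 2-coloring: color 1: [0, 5, 6, 7]; color 2: [1, 2, 3, 4].

χ(G) = 2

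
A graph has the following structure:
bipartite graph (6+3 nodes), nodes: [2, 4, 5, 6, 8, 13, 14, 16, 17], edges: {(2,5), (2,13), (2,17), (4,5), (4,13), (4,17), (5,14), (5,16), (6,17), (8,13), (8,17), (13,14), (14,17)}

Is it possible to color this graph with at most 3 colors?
Yes, G is 3-colorable

A valid 3-coloring: color 1: [5, 13, 17]; color 2: [2, 4, 6, 8, 14, 16].
(χ(G) = 2 ≤ 3.)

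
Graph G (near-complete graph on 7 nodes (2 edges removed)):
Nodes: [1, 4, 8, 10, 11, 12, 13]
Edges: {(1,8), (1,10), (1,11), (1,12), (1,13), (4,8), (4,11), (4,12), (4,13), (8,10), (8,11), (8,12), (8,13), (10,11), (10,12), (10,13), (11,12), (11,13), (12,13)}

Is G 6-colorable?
Yes, G is 6-colorable

A valid 6-coloring: color 1: [12]; color 2: [13]; color 3: [11]; color 4: [8]; color 5: [4, 10]; color 6: [1].
(χ(G) = 6 ≤ 6.)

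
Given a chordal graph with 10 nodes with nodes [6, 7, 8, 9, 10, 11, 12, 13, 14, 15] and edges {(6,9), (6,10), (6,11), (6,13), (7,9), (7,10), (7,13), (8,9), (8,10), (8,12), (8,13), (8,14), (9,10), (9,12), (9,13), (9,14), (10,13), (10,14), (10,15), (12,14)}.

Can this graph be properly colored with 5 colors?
A valid 5-coloring: color 1: [10, 11, 12]; color 2: [9, 15]; color 3: [13, 14]; color 4: [6, 7, 8].
(χ(G) = 4 ≤ 5.)

Yes, G is 5-colorable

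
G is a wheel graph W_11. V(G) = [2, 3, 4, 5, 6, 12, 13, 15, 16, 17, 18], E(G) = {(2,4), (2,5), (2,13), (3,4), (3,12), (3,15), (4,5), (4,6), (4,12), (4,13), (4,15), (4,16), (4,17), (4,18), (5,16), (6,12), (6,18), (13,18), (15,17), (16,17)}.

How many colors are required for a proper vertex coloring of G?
χ(G) = 3

Clique number ω(G) = 3 (lower bound: χ ≥ ω).
The clique on [2, 4, 5] has size 3, forcing χ ≥ 3, and the coloring below uses 3 colors, so χ(G) = 3.
A valid 3-coloring: color 1: [4]; color 2: [2, 12, 15, 16, 18]; color 3: [3, 5, 6, 13, 17].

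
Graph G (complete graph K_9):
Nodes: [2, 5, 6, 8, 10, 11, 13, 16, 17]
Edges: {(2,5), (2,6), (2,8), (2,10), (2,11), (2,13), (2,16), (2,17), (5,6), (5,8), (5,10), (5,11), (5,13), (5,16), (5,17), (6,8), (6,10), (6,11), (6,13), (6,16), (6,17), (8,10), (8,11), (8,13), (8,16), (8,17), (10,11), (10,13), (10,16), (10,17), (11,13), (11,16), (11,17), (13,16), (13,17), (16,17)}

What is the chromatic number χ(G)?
χ(G) = 9

Clique number ω(G) = 9 (lower bound: χ ≥ ω).
The clique on [2, 5, 6, 8, 10, 11, 13, 16, 17] has size 9, forcing χ ≥ 9, and the coloring below uses 9 colors, so χ(G) = 9.
A valid 9-coloring: color 1: [16]; color 2: [2]; color 3: [17]; color 4: [8]; color 5: [5]; color 6: [10]; color 7: [13]; color 8: [11]; color 9: [6].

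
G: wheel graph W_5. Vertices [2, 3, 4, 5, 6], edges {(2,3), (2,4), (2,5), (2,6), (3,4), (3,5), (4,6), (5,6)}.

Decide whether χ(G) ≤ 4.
A valid 4-coloring: color 1: [2]; color 2: [4, 5]; color 3: [3, 6].
(χ(G) = 3 ≤ 4.)

Yes, G is 4-colorable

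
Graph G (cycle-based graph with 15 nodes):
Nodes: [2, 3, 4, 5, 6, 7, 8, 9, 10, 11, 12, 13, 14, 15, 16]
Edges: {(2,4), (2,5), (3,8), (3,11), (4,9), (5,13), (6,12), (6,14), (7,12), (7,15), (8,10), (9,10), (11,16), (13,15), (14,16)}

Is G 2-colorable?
No, G is not 2-colorable

Odd cycle [11, 16, 14, 6, 12, 7, 15, 13, 5, 2, 4, 9, 10, 8, 3] needs 3 colors (χ ≥ 3).
Hence χ(G) ≥ 3 > 2, so no proper 2-coloring exists.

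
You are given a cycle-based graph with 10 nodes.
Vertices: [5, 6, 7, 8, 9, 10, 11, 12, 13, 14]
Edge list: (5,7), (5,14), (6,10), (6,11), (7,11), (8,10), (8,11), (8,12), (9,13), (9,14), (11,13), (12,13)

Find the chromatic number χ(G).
χ(G) = 2

Clique number ω(G) = 2 (lower bound: χ ≥ ω).
The graph is bipartite (no odd cycle), so 2 colors suffice: χ(G) = 2.
A valid 2-coloring: color 1: [5, 9, 10, 11, 12]; color 2: [6, 7, 8, 13, 14].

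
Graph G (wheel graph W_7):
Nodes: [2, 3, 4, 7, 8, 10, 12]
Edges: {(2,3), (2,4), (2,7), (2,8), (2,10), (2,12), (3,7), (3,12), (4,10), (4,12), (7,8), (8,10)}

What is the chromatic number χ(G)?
Clique number ω(G) = 3 (lower bound: χ ≥ ω).
The clique on [2, 8, 10] has size 3, forcing χ ≥ 3, and the coloring below uses 3 colors, so χ(G) = 3.
A valid 3-coloring: color 1: [2]; color 2: [7, 10, 12]; color 3: [3, 4, 8].

χ(G) = 3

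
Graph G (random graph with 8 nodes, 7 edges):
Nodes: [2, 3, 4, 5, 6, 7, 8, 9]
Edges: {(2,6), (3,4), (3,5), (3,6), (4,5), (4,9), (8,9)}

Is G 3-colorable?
A valid 3-coloring: color 1: [4, 6, 7, 8]; color 2: [2, 3, 9]; color 3: [5].
(χ(G) = 3 ≤ 3.)

Yes, G is 3-colorable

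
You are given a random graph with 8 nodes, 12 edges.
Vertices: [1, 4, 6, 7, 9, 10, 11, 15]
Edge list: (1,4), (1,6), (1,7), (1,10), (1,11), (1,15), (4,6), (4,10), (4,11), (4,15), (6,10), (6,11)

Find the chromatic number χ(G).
χ(G) = 4

Clique number ω(G) = 4 (lower bound: χ ≥ ω).
The clique on [1, 4, 6, 10] has size 4, forcing χ ≥ 4, and the coloring below uses 4 colors, so χ(G) = 4.
A valid 4-coloring: color 1: [1, 9]; color 2: [4, 7]; color 3: [6, 15]; color 4: [10, 11].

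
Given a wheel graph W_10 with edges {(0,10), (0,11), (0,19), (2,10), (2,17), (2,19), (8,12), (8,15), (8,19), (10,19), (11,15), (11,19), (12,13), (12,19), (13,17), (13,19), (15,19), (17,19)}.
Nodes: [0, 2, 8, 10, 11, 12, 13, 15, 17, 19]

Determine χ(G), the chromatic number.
Clique number ω(G) = 3 (lower bound: χ ≥ ω).
Odd cycle [13, 17, 2, 10, 0, 11, 15, 8, 12] needs 3 colors (χ ≥ 3).
Vertex 19 is adjacent to every vertex of [0, 2, 8, 10, 11, 12, 13, 15, 17], which already need 3 colors among themselves, so 19 needs a new color (χ ≥ 4).
The coloring below uses 4 colors, so χ(G) = 4.
A valid 4-coloring: color 1: [19]; color 2: [0, 2, 8, 13]; color 3: [10, 11, 12, 17]; color 4: [15].

χ(G) = 4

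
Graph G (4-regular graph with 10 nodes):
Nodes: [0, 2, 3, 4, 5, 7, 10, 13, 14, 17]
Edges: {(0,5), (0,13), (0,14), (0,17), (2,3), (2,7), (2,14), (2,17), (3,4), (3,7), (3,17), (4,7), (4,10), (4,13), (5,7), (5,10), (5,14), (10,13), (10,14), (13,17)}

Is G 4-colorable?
Yes, G is 4-colorable

A valid 4-coloring: color 1: [7, 13, 14]; color 2: [4, 5, 17]; color 3: [0, 3, 10]; color 4: [2].
(χ(G) = 4 ≤ 4.)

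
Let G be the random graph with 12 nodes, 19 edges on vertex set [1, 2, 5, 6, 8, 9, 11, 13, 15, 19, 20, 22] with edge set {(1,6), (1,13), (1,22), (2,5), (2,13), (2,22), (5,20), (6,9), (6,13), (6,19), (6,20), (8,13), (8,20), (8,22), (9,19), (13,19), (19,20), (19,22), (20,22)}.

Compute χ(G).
χ(G) = 3

Clique number ω(G) = 3 (lower bound: χ ≥ ω).
The clique on [1, 6, 13] has size 3, forcing χ ≥ 3, and the coloring below uses 3 colors, so χ(G) = 3.
A valid 3-coloring: color 1: [5, 6, 11, 15, 22]; color 2: [9, 13, 20]; color 3: [1, 2, 8, 19].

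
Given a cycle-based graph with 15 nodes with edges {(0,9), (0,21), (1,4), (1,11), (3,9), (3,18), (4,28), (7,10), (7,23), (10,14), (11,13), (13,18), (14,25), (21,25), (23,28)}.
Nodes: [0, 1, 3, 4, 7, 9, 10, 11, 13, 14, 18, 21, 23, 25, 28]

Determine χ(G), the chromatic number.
χ(G) = 3

Clique number ω(G) = 2 (lower bound: χ ≥ ω).
Odd cycle [9, 0, 21, 25, 14, 10, 7, 23, 28, 4, 1, 11, 13, 18, 3] needs 3 colors (χ ≥ 3).
The coloring below uses 3 colors, so χ(G) = 3.
A valid 3-coloring: color 1: [1, 7, 9, 14, 18, 21, 28]; color 2: [0, 3, 4, 10, 11, 23, 25]; color 3: [13].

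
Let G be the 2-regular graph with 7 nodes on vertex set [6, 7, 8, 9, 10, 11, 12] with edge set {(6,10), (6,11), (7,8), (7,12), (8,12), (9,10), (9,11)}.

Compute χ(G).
χ(G) = 3

Clique number ω(G) = 3 (lower bound: χ ≥ ω).
The clique on [7, 8, 12] has size 3, forcing χ ≥ 3, and the coloring below uses 3 colors, so χ(G) = 3.
A valid 3-coloring: color 1: [6, 9, 12]; color 2: [7, 10, 11]; color 3: [8].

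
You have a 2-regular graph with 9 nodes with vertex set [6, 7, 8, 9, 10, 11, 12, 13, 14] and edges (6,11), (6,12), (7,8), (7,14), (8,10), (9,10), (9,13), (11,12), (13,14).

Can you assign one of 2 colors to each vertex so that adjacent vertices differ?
The clique on vertices [6, 11, 12] has size 3 > 2, so it alone needs 3 colors.

No, G is not 2-colorable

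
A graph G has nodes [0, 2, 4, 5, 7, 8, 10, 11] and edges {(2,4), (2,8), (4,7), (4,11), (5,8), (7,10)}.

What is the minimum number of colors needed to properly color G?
χ(G) = 2

Clique number ω(G) = 2 (lower bound: χ ≥ ω).
The graph is bipartite (no odd cycle), so 2 colors suffice: χ(G) = 2.
A valid 2-coloring: color 1: [0, 4, 8, 10]; color 2: [2, 5, 7, 11].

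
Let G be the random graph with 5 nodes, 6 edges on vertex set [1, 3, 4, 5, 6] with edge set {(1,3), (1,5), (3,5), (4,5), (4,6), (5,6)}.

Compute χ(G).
χ(G) = 3

Clique number ω(G) = 3 (lower bound: χ ≥ ω).
The clique on [1, 3, 5] has size 3, forcing χ ≥ 3, and the coloring below uses 3 colors, so χ(G) = 3.
A valid 3-coloring: color 1: [5]; color 2: [3, 6]; color 3: [1, 4].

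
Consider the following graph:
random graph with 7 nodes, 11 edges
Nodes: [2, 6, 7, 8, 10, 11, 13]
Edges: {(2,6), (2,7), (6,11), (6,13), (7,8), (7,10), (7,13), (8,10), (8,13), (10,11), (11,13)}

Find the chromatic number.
Clique number ω(G) = 3 (lower bound: χ ≥ ω).
The clique on [6, 11, 13] has size 3, forcing χ ≥ 3, and the coloring below uses 3 colors, so χ(G) = 3.
A valid 3-coloring: color 1: [2, 10, 13]; color 2: [6, 7]; color 3: [8, 11].

χ(G) = 3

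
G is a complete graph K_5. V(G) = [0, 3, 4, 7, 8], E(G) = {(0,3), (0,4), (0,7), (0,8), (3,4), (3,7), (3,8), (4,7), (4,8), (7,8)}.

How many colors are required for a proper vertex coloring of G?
χ(G) = 5

Clique number ω(G) = 5 (lower bound: χ ≥ ω).
The clique on [0, 3, 4, 7, 8] has size 5, forcing χ ≥ 5, and the coloring below uses 5 colors, so χ(G) = 5.
A valid 5-coloring: color 1: [4]; color 2: [0]; color 3: [8]; color 4: [3]; color 5: [7].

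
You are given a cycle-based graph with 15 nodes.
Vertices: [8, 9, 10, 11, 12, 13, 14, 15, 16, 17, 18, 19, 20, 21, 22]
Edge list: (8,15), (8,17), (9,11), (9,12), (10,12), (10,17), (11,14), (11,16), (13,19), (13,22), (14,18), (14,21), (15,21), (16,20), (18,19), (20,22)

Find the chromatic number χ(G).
Clique number ω(G) = 2 (lower bound: χ ≥ ω).
Odd cycle [12, 10, 17, 8, 15, 21, 14, 11, 9] needs 3 colors (χ ≥ 3).
The coloring below uses 3 colors, so χ(G) = 3.
A valid 3-coloring: color 1: [8, 10, 11, 13, 18, 20, 21]; color 2: [12, 14, 15, 16, 17, 19, 22]; color 3: [9].

χ(G) = 3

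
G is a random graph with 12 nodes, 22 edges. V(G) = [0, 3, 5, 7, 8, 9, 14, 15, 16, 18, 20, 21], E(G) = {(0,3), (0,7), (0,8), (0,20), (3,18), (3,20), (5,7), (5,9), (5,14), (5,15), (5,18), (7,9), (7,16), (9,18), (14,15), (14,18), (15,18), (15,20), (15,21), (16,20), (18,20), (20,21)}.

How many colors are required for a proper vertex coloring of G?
χ(G) = 4

Clique number ω(G) = 4 (lower bound: χ ≥ ω).
The clique on [5, 14, 15, 18] has size 4, forcing χ ≥ 4, and the coloring below uses 4 colors, so χ(G) = 4.
A valid 4-coloring: color 1: [5, 8, 20]; color 2: [7, 18, 21]; color 3: [0, 9, 15, 16]; color 4: [3, 14].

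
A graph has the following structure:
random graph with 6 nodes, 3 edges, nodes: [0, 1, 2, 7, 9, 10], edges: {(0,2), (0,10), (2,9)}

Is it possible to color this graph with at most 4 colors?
A valid 4-coloring: color 1: [1, 2, 7, 10]; color 2: [0, 9].
(χ(G) = 2 ≤ 4.)

Yes, G is 4-colorable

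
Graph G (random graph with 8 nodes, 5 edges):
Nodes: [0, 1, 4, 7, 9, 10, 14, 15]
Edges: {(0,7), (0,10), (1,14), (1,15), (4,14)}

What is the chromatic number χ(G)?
Clique number ω(G) = 2 (lower bound: χ ≥ ω).
The graph is bipartite (no odd cycle), so 2 colors suffice: χ(G) = 2.
A valid 2-coloring: color 1: [0, 9, 14, 15]; color 2: [1, 4, 7, 10].

χ(G) = 2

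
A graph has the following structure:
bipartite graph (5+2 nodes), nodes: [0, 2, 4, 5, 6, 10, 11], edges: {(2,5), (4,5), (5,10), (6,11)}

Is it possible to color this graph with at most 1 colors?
No, G is not 1-colorable

Edge (6,11) forces its endpoints to differ, so 1 color is not enough.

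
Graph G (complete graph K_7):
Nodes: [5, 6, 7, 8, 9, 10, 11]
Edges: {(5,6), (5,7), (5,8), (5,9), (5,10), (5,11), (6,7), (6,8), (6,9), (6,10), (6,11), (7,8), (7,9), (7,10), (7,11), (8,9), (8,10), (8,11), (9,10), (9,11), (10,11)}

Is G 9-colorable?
Yes, G is 9-colorable

A valid 9-coloring: color 1: [5]; color 2: [8]; color 3: [6]; color 4: [7]; color 5: [11]; color 6: [10]; color 7: [9].
(χ(G) = 7 ≤ 9.)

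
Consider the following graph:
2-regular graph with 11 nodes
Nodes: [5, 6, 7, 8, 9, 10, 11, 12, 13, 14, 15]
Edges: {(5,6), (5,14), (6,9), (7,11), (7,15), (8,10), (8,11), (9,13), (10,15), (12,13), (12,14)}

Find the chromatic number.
χ(G) = 3

Clique number ω(G) = 2 (lower bound: χ ≥ ω).
Odd cycle [10, 15, 7, 11, 8] needs 3 colors (χ ≥ 3).
The coloring below uses 3 colors, so χ(G) = 3.
A valid 3-coloring: color 1: [6, 10, 11, 13, 14]; color 2: [5, 8, 9, 12, 15]; color 3: [7].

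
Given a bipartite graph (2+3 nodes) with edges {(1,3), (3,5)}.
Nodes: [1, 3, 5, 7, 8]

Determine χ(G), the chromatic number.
Clique number ω(G) = 2 (lower bound: χ ≥ ω).
The graph is bipartite (no odd cycle), so 2 colors suffice: χ(G) = 2.
A valid 2-coloring: color 1: [3, 7, 8]; color 2: [1, 5].

χ(G) = 2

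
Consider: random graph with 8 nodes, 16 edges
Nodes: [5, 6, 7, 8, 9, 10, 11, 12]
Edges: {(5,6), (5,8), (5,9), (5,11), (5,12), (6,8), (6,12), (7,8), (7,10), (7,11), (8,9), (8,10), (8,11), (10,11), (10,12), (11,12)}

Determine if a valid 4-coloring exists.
A valid 4-coloring: color 1: [8, 12]; color 2: [6, 9, 11]; color 3: [5, 7]; color 4: [10].
(χ(G) = 4 ≤ 4.)

Yes, G is 4-colorable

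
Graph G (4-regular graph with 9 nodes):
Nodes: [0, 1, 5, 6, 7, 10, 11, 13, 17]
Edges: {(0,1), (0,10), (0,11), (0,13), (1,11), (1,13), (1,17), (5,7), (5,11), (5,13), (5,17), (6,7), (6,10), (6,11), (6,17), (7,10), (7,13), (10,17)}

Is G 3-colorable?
Yes, G is 3-colorable

A valid 3-coloring: color 1: [0, 7, 17]; color 2: [10, 11, 13]; color 3: [1, 5, 6].
(χ(G) = 3 ≤ 3.)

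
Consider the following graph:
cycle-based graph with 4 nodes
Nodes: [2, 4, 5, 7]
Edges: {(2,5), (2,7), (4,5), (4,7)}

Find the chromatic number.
Clique number ω(G) = 2 (lower bound: χ ≥ ω).
The graph is bipartite (no odd cycle), so 2 colors suffice: χ(G) = 2.
A valid 2-coloring: color 1: [5, 7]; color 2: [2, 4].

χ(G) = 2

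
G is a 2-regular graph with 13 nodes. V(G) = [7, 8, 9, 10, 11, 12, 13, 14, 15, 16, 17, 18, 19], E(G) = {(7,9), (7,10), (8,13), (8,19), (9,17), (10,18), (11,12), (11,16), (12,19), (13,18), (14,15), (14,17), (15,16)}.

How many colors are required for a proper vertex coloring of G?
χ(G) = 3

Clique number ω(G) = 2 (lower bound: χ ≥ ω).
Odd cycle [7, 10, 18, 13, 8, 19, 12, 11, 16, 15, 14, 17, 9] needs 3 colors (χ ≥ 3).
The coloring below uses 3 colors, so χ(G) = 3.
A valid 3-coloring: color 1: [7, 11, 13, 15, 17, 19]; color 2: [8, 9, 10, 12, 14, 16]; color 3: [18].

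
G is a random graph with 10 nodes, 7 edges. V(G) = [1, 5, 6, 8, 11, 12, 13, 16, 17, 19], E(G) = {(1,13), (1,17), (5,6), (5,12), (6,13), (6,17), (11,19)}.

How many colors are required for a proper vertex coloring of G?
χ(G) = 2

Clique number ω(G) = 2 (lower bound: χ ≥ ω).
The graph is bipartite (no odd cycle), so 2 colors suffice: χ(G) = 2.
A valid 2-coloring: color 1: [1, 6, 8, 11, 12, 16]; color 2: [5, 13, 17, 19].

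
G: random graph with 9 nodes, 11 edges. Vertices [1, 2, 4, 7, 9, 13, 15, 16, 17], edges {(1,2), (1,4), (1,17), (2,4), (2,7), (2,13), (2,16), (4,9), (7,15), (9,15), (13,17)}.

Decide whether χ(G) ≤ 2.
The clique on vertices [1, 2, 4] has size 3 > 2, so it alone needs 3 colors.

No, G is not 2-colorable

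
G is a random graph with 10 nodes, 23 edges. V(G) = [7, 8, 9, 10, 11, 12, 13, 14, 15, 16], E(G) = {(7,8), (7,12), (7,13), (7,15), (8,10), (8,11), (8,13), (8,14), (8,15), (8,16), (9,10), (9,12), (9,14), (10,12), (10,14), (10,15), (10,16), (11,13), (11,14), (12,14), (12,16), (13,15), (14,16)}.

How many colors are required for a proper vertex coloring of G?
Clique number ω(G) = 4 (lower bound: χ ≥ ω).
The clique on [8, 10, 14, 16] has size 4, forcing χ ≥ 4, and the coloring below uses 4 colors, so χ(G) = 4.
A valid 4-coloring: color 1: [8, 12]; color 2: [14, 15]; color 3: [10, 13]; color 4: [7, 9, 11, 16].

χ(G) = 4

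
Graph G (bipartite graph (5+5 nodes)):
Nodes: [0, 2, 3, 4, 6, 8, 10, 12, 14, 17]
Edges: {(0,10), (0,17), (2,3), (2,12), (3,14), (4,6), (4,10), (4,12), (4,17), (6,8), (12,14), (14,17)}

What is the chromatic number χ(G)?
Clique number ω(G) = 2 (lower bound: χ ≥ ω).
The graph is bipartite (no odd cycle), so 2 colors suffice: χ(G) = 2.
A valid 2-coloring: color 1: [0, 2, 4, 8, 14]; color 2: [3, 6, 10, 12, 17].

χ(G) = 2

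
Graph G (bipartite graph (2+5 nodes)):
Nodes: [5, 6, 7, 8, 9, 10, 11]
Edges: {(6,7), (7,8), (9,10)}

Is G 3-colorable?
Yes, G is 3-colorable

A valid 3-coloring: color 1: [5, 7, 10, 11]; color 2: [6, 8, 9].
(χ(G) = 2 ≤ 3.)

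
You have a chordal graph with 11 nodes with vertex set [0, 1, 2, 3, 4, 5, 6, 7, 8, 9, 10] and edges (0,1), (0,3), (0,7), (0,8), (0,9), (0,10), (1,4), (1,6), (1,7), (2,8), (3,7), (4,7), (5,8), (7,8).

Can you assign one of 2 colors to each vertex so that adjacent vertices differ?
No, G is not 2-colorable

The clique on vertices [0, 7, 8] has size 3 > 2, so it alone needs 3 colors.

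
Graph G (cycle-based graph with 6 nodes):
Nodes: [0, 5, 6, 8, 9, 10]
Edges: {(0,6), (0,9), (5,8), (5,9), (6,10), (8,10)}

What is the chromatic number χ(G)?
χ(G) = 2

Clique number ω(G) = 2 (lower bound: χ ≥ ω).
The graph is bipartite (no odd cycle), so 2 colors suffice: χ(G) = 2.
A valid 2-coloring: color 1: [0, 5, 10]; color 2: [6, 8, 9].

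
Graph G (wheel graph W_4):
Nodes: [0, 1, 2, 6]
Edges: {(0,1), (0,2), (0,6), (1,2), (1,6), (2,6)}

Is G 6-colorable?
Yes, G is 6-colorable

A valid 6-coloring: color 1: [2]; color 2: [6]; color 3: [0]; color 4: [1].
(χ(G) = 4 ≤ 6.)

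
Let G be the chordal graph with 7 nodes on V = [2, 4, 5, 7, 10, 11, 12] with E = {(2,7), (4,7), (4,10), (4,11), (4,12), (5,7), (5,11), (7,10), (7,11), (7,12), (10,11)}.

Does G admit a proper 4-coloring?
Yes, G is 4-colorable

A valid 4-coloring: color 1: [7]; color 2: [2, 11, 12]; color 3: [4, 5]; color 4: [10].
(χ(G) = 4 ≤ 4.)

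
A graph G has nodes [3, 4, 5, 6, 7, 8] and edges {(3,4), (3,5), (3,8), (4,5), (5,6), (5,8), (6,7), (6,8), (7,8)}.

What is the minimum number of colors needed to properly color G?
χ(G) = 3

Clique number ω(G) = 3 (lower bound: χ ≥ ω).
The clique on [3, 5, 8] has size 3, forcing χ ≥ 3, and the coloring below uses 3 colors, so χ(G) = 3.
A valid 3-coloring: color 1: [5, 7]; color 2: [4, 8]; color 3: [3, 6].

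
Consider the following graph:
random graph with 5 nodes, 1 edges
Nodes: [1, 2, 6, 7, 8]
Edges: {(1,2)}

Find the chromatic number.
Clique number ω(G) = 2 (lower bound: χ ≥ ω).
The graph is bipartite (no odd cycle), so 2 colors suffice: χ(G) = 2.
A valid 2-coloring: color 1: [1, 6, 7, 8]; color 2: [2].

χ(G) = 2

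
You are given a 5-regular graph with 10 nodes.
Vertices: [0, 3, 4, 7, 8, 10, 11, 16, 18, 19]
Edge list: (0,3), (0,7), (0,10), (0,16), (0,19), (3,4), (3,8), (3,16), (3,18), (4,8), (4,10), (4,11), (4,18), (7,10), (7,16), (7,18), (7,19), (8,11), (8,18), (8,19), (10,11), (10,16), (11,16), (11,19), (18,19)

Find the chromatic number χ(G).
Clique number ω(G) = 4 (lower bound: χ ≥ ω).
The clique on [0, 7, 10, 16] has size 4, forcing χ ≥ 4, and the coloring below uses 4 colors, so χ(G) = 4.
A valid 4-coloring: color 1: [7, 8]; color 2: [3, 10, 19]; color 3: [4, 16]; color 4: [0, 11, 18].

χ(G) = 4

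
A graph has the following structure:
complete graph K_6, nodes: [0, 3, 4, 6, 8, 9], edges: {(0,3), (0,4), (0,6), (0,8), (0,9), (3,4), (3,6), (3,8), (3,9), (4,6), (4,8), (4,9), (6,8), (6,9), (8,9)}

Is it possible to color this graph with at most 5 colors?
No, G is not 5-colorable

The clique on vertices [0, 3, 4, 6, 8, 9] has size 6 > 5, so it alone needs 6 colors.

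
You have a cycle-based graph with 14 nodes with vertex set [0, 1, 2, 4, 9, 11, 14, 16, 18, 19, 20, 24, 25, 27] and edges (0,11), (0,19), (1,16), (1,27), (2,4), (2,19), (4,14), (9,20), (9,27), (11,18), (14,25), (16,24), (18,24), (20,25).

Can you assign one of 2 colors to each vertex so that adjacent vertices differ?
A valid 2-coloring: color 1: [1, 4, 9, 11, 19, 24, 25]; color 2: [0, 2, 14, 16, 18, 20, 27].
(χ(G) = 2 ≤ 2.)

Yes, G is 2-colorable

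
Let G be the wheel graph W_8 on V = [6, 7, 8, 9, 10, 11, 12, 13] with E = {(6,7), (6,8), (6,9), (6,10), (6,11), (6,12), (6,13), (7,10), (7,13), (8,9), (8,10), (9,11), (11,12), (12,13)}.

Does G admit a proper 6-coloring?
Yes, G is 6-colorable

A valid 6-coloring: color 1: [6]; color 2: [7, 9, 12]; color 3: [10, 11, 13]; color 4: [8].
(χ(G) = 4 ≤ 6.)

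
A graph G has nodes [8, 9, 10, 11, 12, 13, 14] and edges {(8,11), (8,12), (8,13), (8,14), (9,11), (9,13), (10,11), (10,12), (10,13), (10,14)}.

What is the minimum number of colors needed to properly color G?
Clique number ω(G) = 2 (lower bound: χ ≥ ω).
The graph is bipartite (no odd cycle), so 2 colors suffice: χ(G) = 2.
A valid 2-coloring: color 1: [8, 9, 10]; color 2: [11, 12, 13, 14].

χ(G) = 2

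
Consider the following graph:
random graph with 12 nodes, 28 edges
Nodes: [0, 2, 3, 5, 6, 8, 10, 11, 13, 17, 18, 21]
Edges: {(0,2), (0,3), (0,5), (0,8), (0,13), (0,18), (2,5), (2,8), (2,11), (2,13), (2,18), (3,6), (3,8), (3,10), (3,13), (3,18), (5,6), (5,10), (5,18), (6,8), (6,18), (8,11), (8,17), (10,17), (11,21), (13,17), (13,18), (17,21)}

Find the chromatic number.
χ(G) = 4

Clique number ω(G) = 4 (lower bound: χ ≥ ω).
The clique on [0, 2, 13, 18] has size 4, forcing χ ≥ 4, and the coloring below uses 4 colors, so χ(G) = 4.
A valid 4-coloring: color 1: [8, 10, 18, 21]; color 2: [0, 6, 11, 17]; color 3: [2, 3]; color 4: [5, 13].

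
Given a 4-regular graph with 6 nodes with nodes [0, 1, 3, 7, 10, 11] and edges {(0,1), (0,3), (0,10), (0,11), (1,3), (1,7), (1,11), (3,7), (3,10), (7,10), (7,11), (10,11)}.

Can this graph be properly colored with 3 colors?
A valid 3-coloring: color 1: [1, 10]; color 2: [3, 11]; color 3: [0, 7].
(χ(G) = 3 ≤ 3.)

Yes, G is 3-colorable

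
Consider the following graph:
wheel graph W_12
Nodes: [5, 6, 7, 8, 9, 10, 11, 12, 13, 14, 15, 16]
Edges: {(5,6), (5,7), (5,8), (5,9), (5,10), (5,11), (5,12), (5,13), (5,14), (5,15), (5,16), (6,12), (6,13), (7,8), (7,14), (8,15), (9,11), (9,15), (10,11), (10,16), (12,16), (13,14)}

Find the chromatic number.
χ(G) = 4

Clique number ω(G) = 3 (lower bound: χ ≥ ω).
Odd cycle [14, 7, 8, 15, 9, 11, 10, 16, 12, 6, 13] needs 3 colors (χ ≥ 3).
Vertex 5 is adjacent to every vertex of [6, 7, 8, 9, 10, 11, 12, 13, 14, 15, 16], which already need 3 colors among themselves, so 5 needs a new color (χ ≥ 4).
The coloring below uses 4 colors, so χ(G) = 4.
A valid 4-coloring: color 1: [5]; color 2: [6, 8, 9, 10, 14]; color 3: [7, 11, 13, 15, 16]; color 4: [12].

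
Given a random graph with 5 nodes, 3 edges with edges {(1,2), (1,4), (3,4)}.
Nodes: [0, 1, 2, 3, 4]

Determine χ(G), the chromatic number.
χ(G) = 2

Clique number ω(G) = 2 (lower bound: χ ≥ ω).
The graph is bipartite (no odd cycle), so 2 colors suffice: χ(G) = 2.
A valid 2-coloring: color 1: [0, 1, 3]; color 2: [2, 4].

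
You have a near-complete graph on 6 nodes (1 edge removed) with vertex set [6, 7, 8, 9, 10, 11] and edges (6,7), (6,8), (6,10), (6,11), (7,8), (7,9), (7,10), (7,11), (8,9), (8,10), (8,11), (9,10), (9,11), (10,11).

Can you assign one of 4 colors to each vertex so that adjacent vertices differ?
The clique on vertices [7, 8, 9, 10, 11] has size 5 > 4, so it alone needs 5 colors.

No, G is not 4-colorable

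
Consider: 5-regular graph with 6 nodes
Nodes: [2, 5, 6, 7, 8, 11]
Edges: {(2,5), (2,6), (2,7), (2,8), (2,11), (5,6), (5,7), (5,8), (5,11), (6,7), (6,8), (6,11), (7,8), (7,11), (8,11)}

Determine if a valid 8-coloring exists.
Yes, G is 8-colorable

A valid 8-coloring: color 1: [11]; color 2: [5]; color 3: [2]; color 4: [7]; color 5: [6]; color 6: [8].
(χ(G) = 6 ≤ 8.)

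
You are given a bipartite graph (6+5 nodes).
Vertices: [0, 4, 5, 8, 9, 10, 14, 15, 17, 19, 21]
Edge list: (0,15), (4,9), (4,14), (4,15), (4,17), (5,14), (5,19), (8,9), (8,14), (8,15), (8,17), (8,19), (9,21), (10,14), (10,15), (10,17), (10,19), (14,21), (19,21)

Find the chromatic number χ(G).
χ(G) = 2

Clique number ω(G) = 2 (lower bound: χ ≥ ω).
The graph is bipartite (no odd cycle), so 2 colors suffice: χ(G) = 2.
A valid 2-coloring: color 1: [0, 4, 5, 8, 10, 21]; color 2: [9, 14, 15, 17, 19].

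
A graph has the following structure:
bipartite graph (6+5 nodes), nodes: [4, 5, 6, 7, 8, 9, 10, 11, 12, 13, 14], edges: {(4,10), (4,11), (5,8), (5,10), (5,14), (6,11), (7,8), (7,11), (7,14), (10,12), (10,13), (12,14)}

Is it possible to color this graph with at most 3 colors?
A valid 3-coloring: color 1: [8, 9, 10, 11, 14]; color 2: [4, 5, 6, 7, 12, 13].
(χ(G) = 2 ≤ 3.)

Yes, G is 3-colorable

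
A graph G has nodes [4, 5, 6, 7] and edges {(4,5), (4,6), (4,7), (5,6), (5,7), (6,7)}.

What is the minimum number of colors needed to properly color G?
χ(G) = 4

Clique number ω(G) = 4 (lower bound: χ ≥ ω).
The clique on [4, 5, 6, 7] has size 4, forcing χ ≥ 4, and the coloring below uses 4 colors, so χ(G) = 4.
A valid 4-coloring: color 1: [5]; color 2: [6]; color 3: [7]; color 4: [4].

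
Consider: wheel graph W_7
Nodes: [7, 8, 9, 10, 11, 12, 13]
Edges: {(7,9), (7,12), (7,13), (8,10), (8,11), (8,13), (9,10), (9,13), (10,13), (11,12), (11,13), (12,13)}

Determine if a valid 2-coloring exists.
The clique on vertices [8, 10, 13] has size 3 > 2, so it alone needs 3 colors.

No, G is not 2-colorable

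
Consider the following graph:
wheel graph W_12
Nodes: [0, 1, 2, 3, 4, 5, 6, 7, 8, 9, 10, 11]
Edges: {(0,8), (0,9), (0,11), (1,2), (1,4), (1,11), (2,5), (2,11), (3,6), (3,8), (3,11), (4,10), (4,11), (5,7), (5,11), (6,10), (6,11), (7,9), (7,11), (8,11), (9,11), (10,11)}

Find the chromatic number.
Clique number ω(G) = 3 (lower bound: χ ≥ ω).
Odd cycle [7, 5, 2, 1, 4, 10, 6, 3, 8, 0, 9] needs 3 colors (χ ≥ 3).
Vertex 11 is adjacent to every vertex of [0, 1, 2, 3, 4, 5, 6, 7, 8, 9, 10], which already need 3 colors among themselves, so 11 needs a new color (χ ≥ 4).
The coloring below uses 4 colors, so χ(G) = 4.
A valid 4-coloring: color 1: [11]; color 2: [0, 2, 4, 6, 7]; color 3: [1, 3, 5, 9, 10]; color 4: [8].

χ(G) = 4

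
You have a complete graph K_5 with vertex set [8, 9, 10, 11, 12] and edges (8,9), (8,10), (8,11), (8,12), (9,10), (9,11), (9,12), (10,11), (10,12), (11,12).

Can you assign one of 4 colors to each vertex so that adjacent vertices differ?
The clique on vertices [8, 9, 10, 11, 12] has size 5 > 4, so it alone needs 5 colors.

No, G is not 4-colorable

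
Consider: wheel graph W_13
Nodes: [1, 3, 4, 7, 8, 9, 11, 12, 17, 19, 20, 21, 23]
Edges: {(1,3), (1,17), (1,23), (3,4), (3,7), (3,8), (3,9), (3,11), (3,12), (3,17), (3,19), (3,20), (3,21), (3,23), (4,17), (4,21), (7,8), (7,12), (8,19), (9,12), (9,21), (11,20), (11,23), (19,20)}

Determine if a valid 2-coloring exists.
The clique on vertices [1, 3, 17] has size 3 > 2, so it alone needs 3 colors.

No, G is not 2-colorable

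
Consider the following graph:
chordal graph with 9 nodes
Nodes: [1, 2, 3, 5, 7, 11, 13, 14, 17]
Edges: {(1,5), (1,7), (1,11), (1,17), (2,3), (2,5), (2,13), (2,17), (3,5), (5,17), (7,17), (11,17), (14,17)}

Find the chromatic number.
Clique number ω(G) = 3 (lower bound: χ ≥ ω).
The clique on [1, 11, 17] has size 3, forcing χ ≥ 3, and the coloring below uses 3 colors, so χ(G) = 3.
A valid 3-coloring: color 1: [3, 13, 17]; color 2: [5, 7, 11, 14]; color 3: [1, 2].

χ(G) = 3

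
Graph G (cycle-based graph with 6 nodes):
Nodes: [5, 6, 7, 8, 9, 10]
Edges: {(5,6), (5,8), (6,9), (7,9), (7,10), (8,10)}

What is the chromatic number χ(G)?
χ(G) = 2

Clique number ω(G) = 2 (lower bound: χ ≥ ω).
The graph is bipartite (no odd cycle), so 2 colors suffice: χ(G) = 2.
A valid 2-coloring: color 1: [6, 7, 8]; color 2: [5, 9, 10].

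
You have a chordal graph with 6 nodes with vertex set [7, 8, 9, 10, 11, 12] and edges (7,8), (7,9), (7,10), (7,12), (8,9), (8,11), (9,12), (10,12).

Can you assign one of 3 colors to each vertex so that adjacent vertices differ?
Yes, G is 3-colorable

A valid 3-coloring: color 1: [7, 11]; color 2: [9, 10]; color 3: [8, 12].
(χ(G) = 3 ≤ 3.)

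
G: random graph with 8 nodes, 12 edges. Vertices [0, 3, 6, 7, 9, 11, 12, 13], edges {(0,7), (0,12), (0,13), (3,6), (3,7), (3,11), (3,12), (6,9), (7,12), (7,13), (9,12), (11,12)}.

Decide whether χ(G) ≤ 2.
The clique on vertices [0, 7, 12] has size 3 > 2, so it alone needs 3 colors.

No, G is not 2-colorable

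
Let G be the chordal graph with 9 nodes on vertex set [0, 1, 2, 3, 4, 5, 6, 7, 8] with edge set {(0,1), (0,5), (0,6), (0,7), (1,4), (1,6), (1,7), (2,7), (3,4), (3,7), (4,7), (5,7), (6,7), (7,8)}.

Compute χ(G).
χ(G) = 4

Clique number ω(G) = 4 (lower bound: χ ≥ ω).
The clique on [0, 1, 6, 7] has size 4, forcing χ ≥ 4, and the coloring below uses 4 colors, so χ(G) = 4.
A valid 4-coloring: color 1: [7]; color 2: [0, 2, 4, 8]; color 3: [1, 3, 5]; color 4: [6].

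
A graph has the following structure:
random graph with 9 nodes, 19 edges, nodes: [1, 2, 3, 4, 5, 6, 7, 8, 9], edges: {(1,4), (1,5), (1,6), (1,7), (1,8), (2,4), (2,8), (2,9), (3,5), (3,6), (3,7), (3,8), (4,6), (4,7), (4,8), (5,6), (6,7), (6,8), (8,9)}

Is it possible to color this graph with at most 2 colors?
No, G is not 2-colorable

The clique on vertices [1, 4, 6, 8] has size 4 > 2, so it alone needs 4 colors.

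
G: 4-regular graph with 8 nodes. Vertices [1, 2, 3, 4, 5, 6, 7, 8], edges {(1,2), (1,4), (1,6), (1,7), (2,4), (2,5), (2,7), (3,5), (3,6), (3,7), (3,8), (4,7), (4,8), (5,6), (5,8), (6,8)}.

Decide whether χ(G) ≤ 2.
No, G is not 2-colorable

The clique on vertices [3, 5, 6, 8] has size 4 > 2, so it alone needs 4 colors.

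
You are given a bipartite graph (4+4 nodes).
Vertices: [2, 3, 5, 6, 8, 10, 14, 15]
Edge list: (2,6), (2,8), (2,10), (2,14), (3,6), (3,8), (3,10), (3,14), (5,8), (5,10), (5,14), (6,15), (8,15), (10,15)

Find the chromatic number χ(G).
Clique number ω(G) = 2 (lower bound: χ ≥ ω).
The graph is bipartite (no odd cycle), so 2 colors suffice: χ(G) = 2.
A valid 2-coloring: color 1: [2, 3, 5, 15]; color 2: [6, 8, 10, 14].

χ(G) = 2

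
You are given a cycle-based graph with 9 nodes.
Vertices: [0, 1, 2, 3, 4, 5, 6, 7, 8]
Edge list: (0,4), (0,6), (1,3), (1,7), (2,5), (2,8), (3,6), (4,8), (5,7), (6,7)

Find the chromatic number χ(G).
χ(G) = 3

Clique number ω(G) = 2 (lower bound: χ ≥ ω).
Odd cycle [4, 8, 2, 5, 7, 6, 0] needs 3 colors (χ ≥ 3).
The coloring below uses 3 colors, so χ(G) = 3.
A valid 3-coloring: color 1: [1, 2, 4, 6]; color 2: [0, 3, 7, 8]; color 3: [5].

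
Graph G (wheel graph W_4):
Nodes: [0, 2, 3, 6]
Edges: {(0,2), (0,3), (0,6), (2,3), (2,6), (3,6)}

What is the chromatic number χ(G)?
χ(G) = 4

Clique number ω(G) = 4 (lower bound: χ ≥ ω).
The clique on [0, 2, 3, 6] has size 4, forcing χ ≥ 4, and the coloring below uses 4 colors, so χ(G) = 4.
A valid 4-coloring: color 1: [2]; color 2: [0]; color 3: [6]; color 4: [3].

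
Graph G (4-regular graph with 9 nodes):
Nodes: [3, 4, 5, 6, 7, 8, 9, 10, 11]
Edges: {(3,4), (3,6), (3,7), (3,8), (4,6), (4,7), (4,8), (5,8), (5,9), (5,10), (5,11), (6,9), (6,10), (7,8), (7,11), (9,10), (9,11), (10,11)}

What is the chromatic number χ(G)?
Clique number ω(G) = 4 (lower bound: χ ≥ ω).
The clique on [3, 4, 7, 8] has size 4, forcing χ ≥ 4, and the coloring below uses 4 colors, so χ(G) = 4.
A valid 4-coloring: color 1: [7, 10]; color 2: [6, 8, 11]; color 3: [4, 9]; color 4: [3, 5].

χ(G) = 4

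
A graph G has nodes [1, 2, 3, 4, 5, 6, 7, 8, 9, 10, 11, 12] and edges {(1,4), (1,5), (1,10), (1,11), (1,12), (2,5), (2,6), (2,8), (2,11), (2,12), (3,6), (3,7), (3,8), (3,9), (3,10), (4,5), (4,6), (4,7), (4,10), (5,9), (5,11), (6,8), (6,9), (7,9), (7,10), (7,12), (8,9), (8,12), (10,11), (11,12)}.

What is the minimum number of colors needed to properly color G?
χ(G) = 4

Clique number ω(G) = 4 (lower bound: χ ≥ ω).
The clique on [3, 6, 8, 9] has size 4, forcing χ ≥ 4, and the coloring below uses 4 colors, so χ(G) = 4.
A valid 4-coloring: color 1: [3, 4, 11]; color 2: [5, 6, 10, 12]; color 3: [1, 7, 8]; color 4: [2, 9].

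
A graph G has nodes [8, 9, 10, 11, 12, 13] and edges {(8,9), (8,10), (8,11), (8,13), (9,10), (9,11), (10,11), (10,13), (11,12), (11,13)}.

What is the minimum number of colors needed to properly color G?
Clique number ω(G) = 4 (lower bound: χ ≥ ω).
The clique on [8, 9, 10, 11] has size 4, forcing χ ≥ 4, and the coloring below uses 4 colors, so χ(G) = 4.
A valid 4-coloring: color 1: [11]; color 2: [10, 12]; color 3: [8]; color 4: [9, 13].

χ(G) = 4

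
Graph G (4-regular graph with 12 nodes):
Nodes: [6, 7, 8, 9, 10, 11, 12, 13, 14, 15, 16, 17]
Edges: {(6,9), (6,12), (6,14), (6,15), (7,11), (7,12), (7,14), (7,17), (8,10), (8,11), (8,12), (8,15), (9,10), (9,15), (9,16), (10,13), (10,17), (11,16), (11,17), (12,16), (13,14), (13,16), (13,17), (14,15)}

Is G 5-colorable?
A valid 5-coloring: color 1: [7, 10, 15, 16]; color 2: [9, 12, 14, 17]; color 3: [6, 11, 13]; color 4: [8].
(χ(G) = 3 ≤ 5.)

Yes, G is 5-colorable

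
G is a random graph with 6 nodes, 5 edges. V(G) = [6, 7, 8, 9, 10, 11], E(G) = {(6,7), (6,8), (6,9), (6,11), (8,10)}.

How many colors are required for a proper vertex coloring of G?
Clique number ω(G) = 2 (lower bound: χ ≥ ω).
The graph is bipartite (no odd cycle), so 2 colors suffice: χ(G) = 2.
A valid 2-coloring: color 1: [6, 10]; color 2: [7, 8, 9, 11].

χ(G) = 2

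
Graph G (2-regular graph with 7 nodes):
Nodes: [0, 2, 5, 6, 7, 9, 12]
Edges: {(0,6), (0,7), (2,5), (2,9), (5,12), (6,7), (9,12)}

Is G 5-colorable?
Yes, G is 5-colorable

A valid 5-coloring: color 1: [2, 6, 12]; color 2: [5, 7, 9]; color 3: [0].
(χ(G) = 3 ≤ 5.)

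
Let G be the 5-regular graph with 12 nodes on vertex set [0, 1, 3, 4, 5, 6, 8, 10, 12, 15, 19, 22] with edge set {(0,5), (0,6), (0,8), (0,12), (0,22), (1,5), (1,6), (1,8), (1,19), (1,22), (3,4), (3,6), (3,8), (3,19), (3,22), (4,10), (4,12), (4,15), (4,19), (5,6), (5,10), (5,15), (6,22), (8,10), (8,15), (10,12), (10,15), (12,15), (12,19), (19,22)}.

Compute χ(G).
χ(G) = 4

Clique number ω(G) = 4 (lower bound: χ ≥ ω).
The clique on [4, 10, 12, 15] has size 4, forcing χ ≥ 4, and the coloring below uses 4 colors, so χ(G) = 4.
A valid 4-coloring: color 1: [4, 5, 8, 22]; color 2: [1, 3, 12]; color 3: [6, 15, 19]; color 4: [0, 10].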